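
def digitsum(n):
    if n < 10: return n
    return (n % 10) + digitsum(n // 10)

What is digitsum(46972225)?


digitsum(46972225) = 5 + digitsum(4697222)
digitsum(4697222) = 2 + digitsum(469722)
digitsum(469722) = 2 + digitsum(46972)
digitsum(46972) = 2 + digitsum(4697)
digitsum(4697) = 7 + digitsum(469)
digitsum(469) = 9 + digitsum(46)
digitsum(46) = 6 + digitsum(4)
digitsum(4) = 4  (base case)
Total: 5 + 2 + 2 + 2 + 7 + 9 + 6 + 4 = 37

37


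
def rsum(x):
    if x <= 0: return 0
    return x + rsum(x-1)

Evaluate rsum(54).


rsum(54)
= 54 + 53 + 52 + 51 + 50 + 49 + 48 + 47 + 46 + 45 + 44 + 43 + 42 + 41 + 40 + 39 + 38 + 37 + 36 + 35 + 34 + 33 + 32 + 31 + 30 + 29 + 28 + 27 + 26 + 25 + 24 + 23 + 22 + 21 + 20 + 19 + 18 + 17 + 16 + 15 + 14 + 13 + 12 + 11 + 10 + 9 + 8 + 7 + 6 + 5 + 4 + 3 + 2 + 1 + rsum(0)
= 54 + 53 + 52 + 51 + 50 + 49 + 48 + 47 + 46 + 45 + 44 + 43 + 42 + 41 + 40 + 39 + 38 + 37 + 36 + 35 + 34 + 33 + 32 + 31 + 30 + 29 + 28 + 27 + 26 + 25 + 24 + 23 + 22 + 21 + 20 + 19 + 18 + 17 + 16 + 15 + 14 + 13 + 12 + 11 + 10 + 9 + 8 + 7 + 6 + 5 + 4 + 3 + 2 + 1 + 0
= 1485

1485


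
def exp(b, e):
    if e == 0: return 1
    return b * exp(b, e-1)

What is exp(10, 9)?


exp(10, 9)
= 10 * exp(10, 8)
= 10 * 10 * exp(10, 7)
= 10 * 10 * 10 * exp(10, 6)
= 10 * 10 * 10 * 10 * exp(10, 5)
= 10 * 10 * 10 * 10 * 10 * exp(10, 4)
= 10 * 10 * 10 * 10 * 10 * 10 * exp(10, 3)
= 10 * 10 * 10 * 10 * 10 * 10 * 10 * exp(10, 2)
= 10 * 10 * 10 * 10 * 10 * 10 * 10 * 10 * exp(10, 1)
= 10 * 10 * 10 * 10 * 10 * 10 * 10 * 10 * 10 * exp(10, 0)
= 10 * 10 * 10 * 10 * 10 * 10 * 10 * 10 * 10 * 1
= 1000000000

1000000000


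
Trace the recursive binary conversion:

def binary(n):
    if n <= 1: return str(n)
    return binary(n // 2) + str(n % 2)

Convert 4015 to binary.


binary(4015) = binary(2007) + '1'
binary(2007) = binary(1003) + '1'
binary(1003) = binary(501) + '1'
binary(501) = binary(250) + '1'
binary(250) = binary(125) + '0'
binary(125) = binary(62) + '1'
binary(62) = binary(31) + '0'
binary(31) = binary(15) + '1'
binary(15) = binary(7) + '1'
binary(7) = binary(3) + '1'
binary(3) = binary(1) + '1'
binary(1) = '1'  (base case)
Concatenating: '1' + '1' + '1' + '1' + '1' + '0' + '1' + '0' + '1' + '1' + '1' + '1' = '111110101111'

111110101111


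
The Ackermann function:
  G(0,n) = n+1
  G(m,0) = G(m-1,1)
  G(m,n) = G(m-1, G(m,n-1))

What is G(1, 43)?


G(1, 43) = G(0, G(1, 42))
  G(1, 42) = G(0, G(1, 41))
    G(1, 41) = G(0, G(1, 40))
      G(1, 40) = G(0, G(1, 39))
        G(1, 39) = G(0, G(1, 38))
          G(1, 38) = G(0, G(1, 37))
          G(1, 37) = G(0, G(1, 36))
          G(1, 36) = G(0, G(1, 35))
          G(1, 35) = G(0, G(1, 34))
          G(1, 34) = G(0, G(1, 33))
          G(1, 33) = G(0, G(1, 32))
          G(1, 32) = G(0, G(1, 31))
          G(1, 31) = G(0, G(1, 30))
          G(1, 30) = G(0, G(1, 29))
          G(1, 29) = G(0, G(1, 28))
          G(1, 28) = G(0, G(1, 27))
          G(1, 27) = G(0, G(1, 26))
          G(1, 26) = G(0, G(1, 25))
          G(1, 25) = G(0, G(1, 24))
          G(1, 24) = G(0, G(1, 23))
          G(1, 23) = G(0, G(1, 22))
          G(1, 22) = G(0, G(1, 21))
          G(1, 21) = G(0, G(1, 20))
          G(1, 20) = G(0, G(1, 19))
          G(1, 19) = G(0, G(1, 18))
... (trace truncated)
Result: G(1, 43) = 45

45


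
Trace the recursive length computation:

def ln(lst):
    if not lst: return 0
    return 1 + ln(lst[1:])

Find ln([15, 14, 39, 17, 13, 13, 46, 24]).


ln([15, 14, 39, 17, 13, 13, 46, 24]) = 1 + ln([14, 39, 17, 13, 13, 46, 24])
ln([14, 39, 17, 13, 13, 46, 24]) = 1 + ln([39, 17, 13, 13, 46, 24])
ln([39, 17, 13, 13, 46, 24]) = 1 + ln([17, 13, 13, 46, 24])
ln([17, 13, 13, 46, 24]) = 1 + ln([13, 13, 46, 24])
ln([13, 13, 46, 24]) = 1 + ln([13, 46, 24])
ln([13, 46, 24]) = 1 + ln([46, 24])
ln([46, 24]) = 1 + ln([24])
ln([24]) = 1 + ln([])
ln([]) = 0  (base case)
Unwinding: 1 + 1 + 1 + 1 + 1 + 1 + 1 + 1 + 0 = 8

8


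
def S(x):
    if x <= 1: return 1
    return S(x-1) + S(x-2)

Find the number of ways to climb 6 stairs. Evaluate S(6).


Building up from base cases:
S(0) = 1
S(1) = 1
S(2) = S(1) + S(0) = 1 + 1 = 2
S(3) = S(2) + S(1) = 2 + 1 = 3
S(4) = S(3) + S(2) = 3 + 2 = 5
S(5) = S(4) + S(3) = 5 + 3 = 8
S(6) = S(5) + S(4) = 8 + 5 = 13

13


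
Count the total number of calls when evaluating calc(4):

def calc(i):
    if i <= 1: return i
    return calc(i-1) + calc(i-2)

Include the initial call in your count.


Let C(n) = total calls for calc(n)
C(0) = 1, C(1) = 1
C(2) = 1 + C(1) + C(0) = 1 + 1 + 1 = 3
C(3) = 1 + C(2) + C(1) = 1 + 3 + 1 = 5
C(4) = 1 + C(3) + C(2) = 1 + 5 + 3 = 9

9


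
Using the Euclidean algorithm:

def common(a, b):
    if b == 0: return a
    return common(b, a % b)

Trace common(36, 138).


common(36, 138) = common(138, 36)
common(138, 36) = common(36, 30)
common(36, 30) = common(30, 6)
common(30, 6) = common(6, 0)
common(6, 0) = 6  (base case)

6


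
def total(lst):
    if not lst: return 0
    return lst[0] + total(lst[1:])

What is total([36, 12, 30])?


total([36, 12, 30]) = 36 + total([12, 30])
total([12, 30]) = 12 + total([30])
total([30]) = 30 + total([])
total([]) = 0  (base case)
Total: 36 + 12 + 30 + 0 = 78

78


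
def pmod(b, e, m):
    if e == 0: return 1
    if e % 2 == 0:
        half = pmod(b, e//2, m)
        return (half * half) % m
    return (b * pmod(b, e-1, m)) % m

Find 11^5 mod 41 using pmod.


pmod(11, 5, 41): e is odd, compute pmod(11, 4, 41)
  pmod(11, 4, 41): e is even, compute pmod(11, 2, 41)
    pmod(11, 2, 41): e is even, compute pmod(11, 1, 41)
      pmod(11, 1, 41): e is odd, compute pmod(11, 0, 41)
        pmod(11, 0, 41) = 1
      (11 * 1) % 41 = 11
    half=11, (11*11) % 41 = 39
  half=39, (39*39) % 41 = 4
(11 * 4) % 41 = 3

3


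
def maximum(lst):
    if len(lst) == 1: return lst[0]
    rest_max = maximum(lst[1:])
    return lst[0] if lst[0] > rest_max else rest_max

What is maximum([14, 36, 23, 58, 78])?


maximum([14, 36, 23, 58, 78]): compare 14 with maximum([36, 23, 58, 78])
maximum([36, 23, 58, 78]): compare 36 with maximum([23, 58, 78])
maximum([23, 58, 78]): compare 23 with maximum([58, 78])
maximum([58, 78]): compare 58 with maximum([78])
maximum([78]) = 78  (base case)
Compare 58 with 78 -> 78
Compare 23 with 78 -> 78
Compare 36 with 78 -> 78
Compare 14 with 78 -> 78

78


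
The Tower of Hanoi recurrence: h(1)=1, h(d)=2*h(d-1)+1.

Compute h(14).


h(14) = 2 * h(13) + 1
h(13) = 2 * h(12) + 1
h(12) = 2 * h(11) + 1
h(11) = 2 * h(10) + 1
h(10) = 2 * h(9) + 1
h(9) = 2 * h(8) + 1
h(8) = 2 * h(7) + 1
h(7) = 2 * h(6) + 1
h(6) = 2 * h(5) + 1
h(5) = 2 * h(4) + 1
h(4) = 2 * h(3) + 1
h(3) = 2 * h(2) + 1
h(2) = 2 * h(1) + 1
h(1) = 1  (base case)
h(2) = 2 * 1 + 1 = 3
h(3) = 2 * 3 + 1 = 7
h(4) = 2 * 7 + 1 = 15
h(5) = 2 * 15 + 1 = 31
h(6) = 2 * 31 + 1 = 63
h(7) = 2 * 63 + 1 = 127
h(8) = 2 * 127 + 1 = 255
h(9) = 2 * 255 + 1 = 511
h(10) = 2 * 511 + 1 = 1023
h(11) = 2 * 1023 + 1 = 2047
h(12) = 2 * 2047 + 1 = 4095
h(13) = 2 * 4095 + 1 = 8191
h(14) = 2 * 8191 + 1 = 16383

16383


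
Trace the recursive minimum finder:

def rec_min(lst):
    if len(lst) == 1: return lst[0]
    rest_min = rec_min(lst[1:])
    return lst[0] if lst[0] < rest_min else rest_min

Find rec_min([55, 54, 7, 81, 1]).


rec_min([55, 54, 7, 81, 1]): compare 55 with rec_min([54, 7, 81, 1])
rec_min([54, 7, 81, 1]): compare 54 with rec_min([7, 81, 1])
rec_min([7, 81, 1]): compare 7 with rec_min([81, 1])
rec_min([81, 1]): compare 81 with rec_min([1])
rec_min([1]) = 1  (base case)
Compare 81 with 1 -> 1
Compare 7 with 1 -> 1
Compare 54 with 1 -> 1
Compare 55 with 1 -> 1

1


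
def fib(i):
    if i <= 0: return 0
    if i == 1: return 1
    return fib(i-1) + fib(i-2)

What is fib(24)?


Computing fib(24) bottom-up:
fib(0) = 0
fib(1) = 1
fib(2) = fib(1) + fib(0) = 1 + 0 = 1
fib(3) = fib(2) + fib(1) = 1 + 1 = 2
fib(4) = fib(3) + fib(2) = 2 + 1 = 3
fib(5) = fib(4) + fib(3) = 3 + 2 = 5
fib(6) = fib(5) + fib(4) = 5 + 3 = 8
fib(7) = fib(6) + fib(5) = 8 + 5 = 13
fib(8) = fib(7) + fib(6) = 13 + 8 = 21
fib(9) = fib(8) + fib(7) = 21 + 13 = 34
fib(10) = fib(9) + fib(8) = 34 + 21 = 55
fib(11) = fib(10) + fib(9) = 55 + 34 = 89
fib(12) = fib(11) + fib(10) = 89 + 55 = 144
fib(13) = fib(12) + fib(11) = 144 + 89 = 233
fib(14) = fib(13) + fib(12) = 233 + 144 = 377
fib(15) = fib(14) + fib(13) = 377 + 233 = 610
fib(16) = fib(15) + fib(14) = 610 + 377 = 987
fib(17) = fib(16) + fib(15) = 987 + 610 = 1597
fib(18) = fib(17) + fib(16) = 1597 + 987 = 2584
fib(19) = fib(18) + fib(17) = 2584 + 1597 = 4181
fib(20) = fib(19) + fib(18) = 4181 + 2584 = 6765
fib(21) = fib(20) + fib(19) = 6765 + 4181 = 10946
fib(22) = fib(21) + fib(20) = 10946 + 6765 = 17711
fib(23) = fib(22) + fib(21) = 17711 + 10946 = 28657
fib(24) = fib(23) + fib(22) = 28657 + 17711 = 46368

46368


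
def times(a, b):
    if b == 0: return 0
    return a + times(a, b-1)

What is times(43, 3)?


times(43, 3) = 43 + times(43, 2)
times(43, 2) = 43 + times(43, 1)
times(43, 1) = 43 + times(43, 0)
times(43, 0) = 0  (base case)
Total: 43 + 43 + 43 + 0 = 129

129


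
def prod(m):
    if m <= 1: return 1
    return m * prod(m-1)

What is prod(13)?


prod(13)
= 13 * prod(12)
= 13 * 12 * prod(11)
= 13 * 12 * 11 * prod(10)
= 13 * 12 * 11 * 10 * prod(9)
= 13 * 12 * 11 * 10 * 9 * prod(8)
= 13 * 12 * 11 * 10 * 9 * 8 * prod(7)
= 13 * 12 * 11 * 10 * 9 * 8 * 7 * prod(6)
= 13 * 12 * 11 * 10 * 9 * 8 * 7 * 6 * prod(5)
= 13 * 12 * 11 * 10 * 9 * 8 * 7 * 6 * 5 * prod(4)
= 13 * 12 * 11 * 10 * 9 * 8 * 7 * 6 * 5 * 4 * prod(3)
= 13 * 12 * 11 * 10 * 9 * 8 * 7 * 6 * 5 * 4 * 3 * prod(2)
= 13 * 12 * 11 * 10 * 9 * 8 * 7 * 6 * 5 * 4 * 3 * 2 * prod(1)
= 13 * 12 * 11 * 10 * 9 * 8 * 7 * 6 * 5 * 4 * 3 * 2 * 1
= 6227020800

6227020800


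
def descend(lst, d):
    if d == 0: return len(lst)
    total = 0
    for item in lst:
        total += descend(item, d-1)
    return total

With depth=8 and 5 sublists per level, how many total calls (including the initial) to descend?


At depth 0 (root): 1 call
At depth 1: each of 1 parents calls descend on 5 children = 5 calls
At depth 2: each of 5 parents calls descend on 5 children = 25 calls
At depth 3: each of 25 parents calls descend on 5 children = 125 calls
At depth 4: each of 125 parents calls descend on 5 children = 625 calls
At depth 5: each of 625 parents calls descend on 5 children = 3125 calls
At depth 6: each of 3125 parents calls descend on 5 children = 15625 calls
At depth 7: each of 15625 parents calls descend on 5 children = 78125 calls
At depth 8: each of 78125 parents calls descend on 5 children = 390625 calls
Total: 1 + 5 + 25 + 125 + 625 + 3125 + 15625 + 78125 + 390625 = 488281

488281


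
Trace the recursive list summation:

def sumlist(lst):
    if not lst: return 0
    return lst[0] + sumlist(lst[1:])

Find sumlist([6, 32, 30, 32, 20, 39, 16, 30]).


sumlist([6, 32, 30, 32, 20, 39, 16, 30]) = 6 + sumlist([32, 30, 32, 20, 39, 16, 30])
sumlist([32, 30, 32, 20, 39, 16, 30]) = 32 + sumlist([30, 32, 20, 39, 16, 30])
sumlist([30, 32, 20, 39, 16, 30]) = 30 + sumlist([32, 20, 39, 16, 30])
sumlist([32, 20, 39, 16, 30]) = 32 + sumlist([20, 39, 16, 30])
sumlist([20, 39, 16, 30]) = 20 + sumlist([39, 16, 30])
sumlist([39, 16, 30]) = 39 + sumlist([16, 30])
sumlist([16, 30]) = 16 + sumlist([30])
sumlist([30]) = 30 + sumlist([])
sumlist([]) = 0  (base case)
Total: 6 + 32 + 30 + 32 + 20 + 39 + 16 + 30 + 0 = 205

205


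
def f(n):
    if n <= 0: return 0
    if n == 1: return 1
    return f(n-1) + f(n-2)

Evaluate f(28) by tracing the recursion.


Computing f(28) bottom-up:
f(0) = 0
f(1) = 1
f(2) = f(1) + f(0) = 1 + 0 = 1
f(3) = f(2) + f(1) = 1 + 1 = 2
f(4) = f(3) + f(2) = 2 + 1 = 3
f(5) = f(4) + f(3) = 3 + 2 = 5
f(6) = f(5) + f(4) = 5 + 3 = 8
f(7) = f(6) + f(5) = 8 + 5 = 13
f(8) = f(7) + f(6) = 13 + 8 = 21
f(9) = f(8) + f(7) = 21 + 13 = 34
f(10) = f(9) + f(8) = 34 + 21 = 55
f(11) = f(10) + f(9) = 55 + 34 = 89
f(12) = f(11) + f(10) = 89 + 55 = 144
f(13) = f(12) + f(11) = 144 + 89 = 233
f(14) = f(13) + f(12) = 233 + 144 = 377
f(15) = f(14) + f(13) = 377 + 233 = 610
f(16) = f(15) + f(14) = 610 + 377 = 987
f(17) = f(16) + f(15) = 987 + 610 = 1597
f(18) = f(17) + f(16) = 1597 + 987 = 2584
f(19) = f(18) + f(17) = 2584 + 1597 = 4181
f(20) = f(19) + f(18) = 4181 + 2584 = 6765
f(21) = f(20) + f(19) = 6765 + 4181 = 10946
f(22) = f(21) + f(20) = 10946 + 6765 = 17711
f(23) = f(22) + f(21) = 17711 + 10946 = 28657
f(24) = f(23) + f(22) = 28657 + 17711 = 46368
f(25) = f(24) + f(23) = 46368 + 28657 = 75025
f(26) = f(25) + f(24) = 75025 + 46368 = 121393
f(27) = f(26) + f(25) = 121393 + 75025 = 196418
f(28) = f(27) + f(26) = 196418 + 121393 = 317811

317811


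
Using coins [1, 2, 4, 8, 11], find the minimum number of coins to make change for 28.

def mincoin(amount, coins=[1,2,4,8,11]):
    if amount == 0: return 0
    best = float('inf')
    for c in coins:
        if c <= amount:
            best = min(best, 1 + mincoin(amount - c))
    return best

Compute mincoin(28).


Building up with DP:
mincoin(0) = 0
mincoin(1) = min(1+mincoin(0)=1+0=1) = 1
mincoin(2) = min(1+mincoin(1)=1+1=2, 1+mincoin(0)=1+0=1) = 1
mincoin(3) = min(1+mincoin(2)=1+1=2, 1+mincoin(1)=1+1=2) = 2
mincoin(4) = min(1+mincoin(3)=1+2=3, 1+mincoin(2)=1+1=2, 1+mincoin(0)=1+0=1) = 1
mincoin(5) = min(1+mincoin(4)=1+1=2, 1+mincoin(3)=1+2=3, 1+mincoin(1)=1+1=2) = 2
mincoin(6) = min(1+mincoin(5)=1+2=3, 1+mincoin(4)=1+1=2, 1+mincoin(2)=1+1=2) = 2
mincoin(7) = min(1+mincoin(6)=1+2=3, 1+mincoin(5)=1+2=3, 1+mincoin(3)=1+2=3) = 3
mincoin(8) = min(1+mincoin(7)=1+3=4, 1+mincoin(6)=1+2=3, 1+mincoin(4)=1+1=2, 1+mincoin(0)=1+0=1) = 1
mincoin(9) = min(1+mincoin(8)=1+1=2, 1+mincoin(7)=1+3=4, 1+mincoin(5)=1+2=3, 1+mincoin(1)=1+1=2) = 2
mincoin(10) = min(1+mincoin(9)=1+2=3, 1+mincoin(8)=1+1=2, 1+mincoin(6)=1+2=3, 1+mincoin(2)=1+1=2) = 2
mincoin(11) = min(1+mincoin(10)=1+2=3, 1+mincoin(9)=1+2=3, 1+mincoin(7)=1+3=4, 1+mincoin(3)=1+2=3, 1+mincoin(0)=1+0=1) = 1
mincoin(12) = min(1+mincoin(11)=1+1=2, 1+mincoin(10)=1+2=3, 1+mincoin(8)=1+1=2, 1+mincoin(4)=1+1=2, 1+mincoin(1)=1+1=2) = 2
mincoin(13) = min(1+mincoin(12)=1+2=3, 1+mincoin(11)=1+1=2, 1+mincoin(9)=1+2=3, 1+mincoin(5)=1+2=3, 1+mincoin(2)=1+1=2) = 2
mincoin(14) = min(1+mincoin(13)=1+2=3, 1+mincoin(12)=1+2=3, 1+mincoin(10)=1+2=3, 1+mincoin(6)=1+2=3, 1+mincoin(3)=1+2=3) = 3
mincoin(15) = min(1+mincoin(14)=1+3=4, 1+mincoin(13)=1+2=3, 1+mincoin(11)=1+1=2, 1+mincoin(7)=1+3=4, 1+mincoin(4)=1+1=2) = 2
mincoin(16) = min(1+mincoin(15)=1+2=3, 1+mincoin(14)=1+3=4, 1+mincoin(12)=1+2=3, 1+mincoin(8)=1+1=2, 1+mincoin(5)=1+2=3) = 2
mincoin(17) = min(1+mincoin(16)=1+2=3, 1+mincoin(15)=1+2=3, 1+mincoin(13)=1+2=3, 1+mincoin(9)=1+2=3, 1+mincoin(6)=1+2=3) = 3
mincoin(18) = min(1+mincoin(17)=1+3=4, 1+mincoin(16)=1+2=3, 1+mincoin(14)=1+3=4, 1+mincoin(10)=1+2=3, 1+mincoin(7)=1+3=4) = 3
mincoin(19) = min(1+mincoin(18)=1+3=4, 1+mincoin(17)=1+3=4, 1+mincoin(15)=1+2=3, 1+mincoin(11)=1+1=2, 1+mincoin(8)=1+1=2) = 2
mincoin(20) = min(1+mincoin(19)=1+2=3, 1+mincoin(18)=1+3=4, 1+mincoin(16)=1+2=3, 1+mincoin(12)=1+2=3, 1+mincoin(9)=1+2=3) = 3
mincoin(21) = min(1+mincoin(20)=1+3=4, 1+mincoin(19)=1+2=3, 1+mincoin(17)=1+3=4, 1+mincoin(13)=1+2=3, 1+mincoin(10)=1+2=3) = 3
mincoin(22) = min(1+mincoin(21)=1+3=4, 1+mincoin(20)=1+3=4, 1+mincoin(18)=1+3=4, 1+mincoin(14)=1+3=4, 1+mincoin(11)=1+1=2) = 2
mincoin(23) = min(1+mincoin(22)=1+2=3, 1+mincoin(21)=1+3=4, 1+mincoin(19)=1+2=3, 1+mincoin(15)=1+2=3, 1+mincoin(12)=1+2=3) = 3
mincoin(24) = min(1+mincoin(23)=1+3=4, 1+mincoin(22)=1+2=3, 1+mincoin(20)=1+3=4, 1+mincoin(16)=1+2=3, 1+mincoin(13)=1+2=3) = 3
mincoin(25) = min(1+mincoin(24)=1+3=4, 1+mincoin(23)=1+3=4, 1+mincoin(21)=1+3=4, 1+mincoin(17)=1+3=4, 1+mincoin(14)=1+3=4) = 4
mincoin(26) = min(1+mincoin(25)=1+4=5, 1+mincoin(24)=1+3=4, 1+mincoin(22)=1+2=3, 1+mincoin(18)=1+3=4, 1+mincoin(15)=1+2=3) = 3
mincoin(27) = min(1+mincoin(26)=1+3=4, 1+mincoin(25)=1+4=5, 1+mincoin(23)=1+3=4, 1+mincoin(19)=1+2=3, 1+mincoin(16)=1+2=3) = 3
mincoin(28) = min(1+mincoin(27)=1+3=4, 1+mincoin(26)=1+3=4, 1+mincoin(24)=1+3=4, 1+mincoin(20)=1+3=4, 1+mincoin(17)=1+3=4) = 4

4


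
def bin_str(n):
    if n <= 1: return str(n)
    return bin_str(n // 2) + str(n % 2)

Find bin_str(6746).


bin_str(6746) = bin_str(3373) + '0'
bin_str(3373) = bin_str(1686) + '1'
bin_str(1686) = bin_str(843) + '0'
bin_str(843) = bin_str(421) + '1'
bin_str(421) = bin_str(210) + '1'
bin_str(210) = bin_str(105) + '0'
bin_str(105) = bin_str(52) + '1'
bin_str(52) = bin_str(26) + '0'
bin_str(26) = bin_str(13) + '0'
bin_str(13) = bin_str(6) + '1'
bin_str(6) = bin_str(3) + '0'
bin_str(3) = bin_str(1) + '1'
bin_str(1) = '1'  (base case)
Concatenating: '1' + '1' + '0' + '1' + '0' + '0' + '1' + '0' + '1' + '1' + '0' + '1' + '0' = '1101001011010'

1101001011010


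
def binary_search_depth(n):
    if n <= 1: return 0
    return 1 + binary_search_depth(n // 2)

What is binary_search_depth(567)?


567 / 2 = 283
283 / 2 = 141
141 / 2 = 70
70 / 2 = 35
35 / 2 = 17
17 / 2 = 8
8 / 2 = 4
4 / 2 = 2
2 / 2 = 1
Reached 1 after 9 halvings

9


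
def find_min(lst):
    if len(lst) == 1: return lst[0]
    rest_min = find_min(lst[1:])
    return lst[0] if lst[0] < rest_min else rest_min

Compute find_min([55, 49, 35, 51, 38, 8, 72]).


find_min([55, 49, 35, 51, 38, 8, 72]): compare 55 with find_min([49, 35, 51, 38, 8, 72])
find_min([49, 35, 51, 38, 8, 72]): compare 49 with find_min([35, 51, 38, 8, 72])
find_min([35, 51, 38, 8, 72]): compare 35 with find_min([51, 38, 8, 72])
find_min([51, 38, 8, 72]): compare 51 with find_min([38, 8, 72])
find_min([38, 8, 72]): compare 38 with find_min([8, 72])
find_min([8, 72]): compare 8 with find_min([72])
find_min([72]) = 72  (base case)
Compare 8 with 72 -> 8
Compare 38 with 8 -> 8
Compare 51 with 8 -> 8
Compare 35 with 8 -> 8
Compare 49 with 8 -> 8
Compare 55 with 8 -> 8

8


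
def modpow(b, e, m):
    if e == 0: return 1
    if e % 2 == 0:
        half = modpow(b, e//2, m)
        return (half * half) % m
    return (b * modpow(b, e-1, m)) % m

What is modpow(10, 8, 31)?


modpow(10, 8, 31): e is even, compute modpow(10, 4, 31)
  modpow(10, 4, 31): e is even, compute modpow(10, 2, 31)
    modpow(10, 2, 31): e is even, compute modpow(10, 1, 31)
      modpow(10, 1, 31): e is odd, compute modpow(10, 0, 31)
        modpow(10, 0, 31) = 1
      (10 * 1) % 31 = 10
    half=10, (10*10) % 31 = 7
  half=7, (7*7) % 31 = 18
half=18, (18*18) % 31 = 14

14


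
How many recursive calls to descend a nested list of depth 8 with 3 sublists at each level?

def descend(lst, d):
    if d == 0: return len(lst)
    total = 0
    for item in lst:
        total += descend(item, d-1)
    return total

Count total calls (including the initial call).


At depth 0 (root): 1 call
At depth 1: each of 1 parents calls descend on 3 children = 3 calls
At depth 2: each of 3 parents calls descend on 3 children = 9 calls
At depth 3: each of 9 parents calls descend on 3 children = 27 calls
At depth 4: each of 27 parents calls descend on 3 children = 81 calls
At depth 5: each of 81 parents calls descend on 3 children = 243 calls
At depth 6: each of 243 parents calls descend on 3 children = 729 calls
At depth 7: each of 729 parents calls descend on 3 children = 2187 calls
At depth 8: each of 2187 parents calls descend on 3 children = 6561 calls
Total: 1 + 3 + 9 + 27 + 81 + 243 + 729 + 2187 + 6561 = 9841

9841


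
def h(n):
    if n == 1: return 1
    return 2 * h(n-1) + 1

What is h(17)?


h(17) = 2 * h(16) + 1
h(16) = 2 * h(15) + 1
h(15) = 2 * h(14) + 1
h(14) = 2 * h(13) + 1
h(13) = 2 * h(12) + 1
h(12) = 2 * h(11) + 1
h(11) = 2 * h(10) + 1
h(10) = 2 * h(9) + 1
h(9) = 2 * h(8) + 1
h(8) = 2 * h(7) + 1
h(7) = 2 * h(6) + 1
h(6) = 2 * h(5) + 1
h(5) = 2 * h(4) + 1
h(4) = 2 * h(3) + 1
h(3) = 2 * h(2) + 1
h(2) = 2 * h(1) + 1
h(1) = 1  (base case)
h(2) = 2 * 1 + 1 = 3
h(3) = 2 * 3 + 1 = 7
h(4) = 2 * 7 + 1 = 15
h(5) = 2 * 15 + 1 = 31
h(6) = 2 * 31 + 1 = 63
h(7) = 2 * 63 + 1 = 127
h(8) = 2 * 127 + 1 = 255
h(9) = 2 * 255 + 1 = 511
h(10) = 2 * 511 + 1 = 1023
h(11) = 2 * 1023 + 1 = 2047
h(12) = 2 * 2047 + 1 = 4095
h(13) = 2 * 4095 + 1 = 8191
h(14) = 2 * 8191 + 1 = 16383
h(15) = 2 * 16383 + 1 = 32767
h(16) = 2 * 32767 + 1 = 65535
h(17) = 2 * 65535 + 1 = 131071

131071


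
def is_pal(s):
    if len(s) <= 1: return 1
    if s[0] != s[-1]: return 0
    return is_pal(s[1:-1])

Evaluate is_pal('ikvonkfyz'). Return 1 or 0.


is_pal('ikvonkfyz'): s[0]='i' != s[-1]='z' -> return 0
Result: 0 (not a palindrome)

0


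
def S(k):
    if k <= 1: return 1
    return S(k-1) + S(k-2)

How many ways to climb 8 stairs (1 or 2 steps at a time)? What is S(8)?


Building up from base cases:
S(0) = 1
S(1) = 1
S(2) = S(1) + S(0) = 1 + 1 = 2
S(3) = S(2) + S(1) = 2 + 1 = 3
S(4) = S(3) + S(2) = 3 + 2 = 5
S(5) = S(4) + S(3) = 5 + 3 = 8
S(6) = S(5) + S(4) = 8 + 5 = 13
S(7) = S(6) + S(5) = 13 + 8 = 21
S(8) = S(7) + S(6) = 21 + 13 = 34

34


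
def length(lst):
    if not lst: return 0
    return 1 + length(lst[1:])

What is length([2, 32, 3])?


length([2, 32, 3]) = 1 + length([32, 3])
length([32, 3]) = 1 + length([3])
length([3]) = 1 + length([])
length([]) = 0  (base case)
Unwinding: 1 + 1 + 1 + 0 = 3

3


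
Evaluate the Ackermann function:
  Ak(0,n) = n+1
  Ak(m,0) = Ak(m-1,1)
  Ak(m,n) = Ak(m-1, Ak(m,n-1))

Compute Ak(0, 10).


Ak(0, 10) = 11
Result: Ak(0, 10) = 11

11


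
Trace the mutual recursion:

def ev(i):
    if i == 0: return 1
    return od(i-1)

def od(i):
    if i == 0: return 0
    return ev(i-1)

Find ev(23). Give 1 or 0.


ev(23) = od(22)
od(22) = ev(21)
ev(21) = od(20)
od(20) = ev(19)
ev(19) = od(18)
od(18) = ev(17)
ev(17) = od(16)
od(16) = ev(15)
ev(15) = od(14)
od(14) = ev(13)
ev(13) = od(12)
od(12) = ev(11)
ev(11) = od(10)
od(10) = ev(9)
ev(9) = od(8)
od(8) = ev(7)
ev(7) = od(6)
od(6) = ev(5)
ev(5) = od(4)
od(4) = ev(3)
ev(3) = od(2)
od(2) = ev(1)
ev(1) = od(0)
od(0) = 0  (base case)
Result: 0

0


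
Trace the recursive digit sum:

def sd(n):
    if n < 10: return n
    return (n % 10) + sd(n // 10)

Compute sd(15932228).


sd(15932228) = 8 + sd(1593222)
sd(1593222) = 2 + sd(159322)
sd(159322) = 2 + sd(15932)
sd(15932) = 2 + sd(1593)
sd(1593) = 3 + sd(159)
sd(159) = 9 + sd(15)
sd(15) = 5 + sd(1)
sd(1) = 1  (base case)
Total: 8 + 2 + 2 + 2 + 3 + 9 + 5 + 1 = 32

32


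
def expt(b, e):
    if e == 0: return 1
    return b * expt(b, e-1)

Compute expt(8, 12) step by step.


expt(8, 12)
= 8 * expt(8, 11)
= 8 * 8 * expt(8, 10)
= 8 * 8 * 8 * expt(8, 9)
= 8 * 8 * 8 * 8 * expt(8, 8)
= 8 * 8 * 8 * 8 * 8 * expt(8, 7)
= 8 * 8 * 8 * 8 * 8 * 8 * expt(8, 6)
= 8 * 8 * 8 * 8 * 8 * 8 * 8 * expt(8, 5)
= 8 * 8 * 8 * 8 * 8 * 8 * 8 * 8 * expt(8, 4)
= 8 * 8 * 8 * 8 * 8 * 8 * 8 * 8 * 8 * expt(8, 3)
= 8 * 8 * 8 * 8 * 8 * 8 * 8 * 8 * 8 * 8 * expt(8, 2)
= 8 * 8 * 8 * 8 * 8 * 8 * 8 * 8 * 8 * 8 * 8 * expt(8, 1)
= 8 * 8 * 8 * 8 * 8 * 8 * 8 * 8 * 8 * 8 * 8 * 8 * expt(8, 0)
= 8 * 8 * 8 * 8 * 8 * 8 * 8 * 8 * 8 * 8 * 8 * 8 * 1
= 68719476736

68719476736


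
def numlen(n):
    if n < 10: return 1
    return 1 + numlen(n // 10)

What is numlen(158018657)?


numlen(158018657) = 1 + numlen(15801865)
numlen(15801865) = 1 + numlen(1580186)
numlen(1580186) = 1 + numlen(158018)
numlen(158018) = 1 + numlen(15801)
numlen(15801) = 1 + numlen(1580)
numlen(1580) = 1 + numlen(158)
numlen(158) = 1 + numlen(15)
numlen(15) = 1 + numlen(1)
numlen(1) = 1  (base case: 1 < 10)
Unwinding: 1 + 1 + 1 + 1 + 1 + 1 + 1 + 1 + 1 = 9

9


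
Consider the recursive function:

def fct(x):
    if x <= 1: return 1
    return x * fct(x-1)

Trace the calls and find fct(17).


fct(17)
= 17 * fct(16)
= 17 * 16 * fct(15)
= 17 * 16 * 15 * fct(14)
= 17 * 16 * 15 * 14 * fct(13)
= 17 * 16 * 15 * 14 * 13 * fct(12)
= 17 * 16 * 15 * 14 * 13 * 12 * fct(11)
= 17 * 16 * 15 * 14 * 13 * 12 * 11 * fct(10)
= 17 * 16 * 15 * 14 * 13 * 12 * 11 * 10 * fct(9)
= 17 * 16 * 15 * 14 * 13 * 12 * 11 * 10 * 9 * fct(8)
= 17 * 16 * 15 * 14 * 13 * 12 * 11 * 10 * 9 * 8 * fct(7)
= 17 * 16 * 15 * 14 * 13 * 12 * 11 * 10 * 9 * 8 * 7 * fct(6)
= 17 * 16 * 15 * 14 * 13 * 12 * 11 * 10 * 9 * 8 * 7 * 6 * fct(5)
= 17 * 16 * 15 * 14 * 13 * 12 * 11 * 10 * 9 * 8 * 7 * 6 * 5 * fct(4)
= 17 * 16 * 15 * 14 * 13 * 12 * 11 * 10 * 9 * 8 * 7 * 6 * 5 * 4 * fct(3)
= 17 * 16 * 15 * 14 * 13 * 12 * 11 * 10 * 9 * 8 * 7 * 6 * 5 * 4 * 3 * fct(2)
= 17 * 16 * 15 * 14 * 13 * 12 * 11 * 10 * 9 * 8 * 7 * 6 * 5 * 4 * 3 * 2 * fct(1)
= 17 * 16 * 15 * 14 * 13 * 12 * 11 * 10 * 9 * 8 * 7 * 6 * 5 * 4 * 3 * 2 * 1
= 355687428096000

355687428096000


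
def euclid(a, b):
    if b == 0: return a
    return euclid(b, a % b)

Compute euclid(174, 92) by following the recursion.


euclid(174, 92) = euclid(92, 82)
euclid(92, 82) = euclid(82, 10)
euclid(82, 10) = euclid(10, 2)
euclid(10, 2) = euclid(2, 0)
euclid(2, 0) = 2  (base case)

2


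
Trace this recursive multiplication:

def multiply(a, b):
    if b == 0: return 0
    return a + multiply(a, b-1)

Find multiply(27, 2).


multiply(27, 2) = 27 + multiply(27, 1)
multiply(27, 1) = 27 + multiply(27, 0)
multiply(27, 0) = 0  (base case)
Total: 27 + 27 + 0 = 54

54


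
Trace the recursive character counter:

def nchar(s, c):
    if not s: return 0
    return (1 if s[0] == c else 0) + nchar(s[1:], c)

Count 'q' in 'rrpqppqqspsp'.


s[0]='r' != 'q' -> 0
s[0]='r' != 'q' -> 0
s[0]='p' != 'q' -> 0
s[0]='q' == 'q' -> 1
s[0]='p' != 'q' -> 0
s[0]='p' != 'q' -> 0
s[0]='q' == 'q' -> 1
s[0]='q' == 'q' -> 1
s[0]='s' != 'q' -> 0
s[0]='p' != 'q' -> 0
s[0]='s' != 'q' -> 0
s[0]='p' != 'q' -> 0
Sum: 0 + 0 + 0 + 1 + 0 + 0 + 1 + 1 + 0 + 0 + 0 + 0 = 3

3


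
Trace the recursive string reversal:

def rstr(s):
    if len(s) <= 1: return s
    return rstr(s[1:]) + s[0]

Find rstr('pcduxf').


rstr('pcduxf') = rstr('cduxf') + 'p'
rstr('cduxf') = rstr('duxf') + 'c'
rstr('duxf') = rstr('uxf') + 'd'
rstr('uxf') = rstr('xf') + 'u'
rstr('xf') = rstr('f') + 'x'
rstr('f') = 'f'  (base case)
Concatenating: 'f' + 'x' + 'u' + 'd' + 'c' + 'p' = 'fxudcp'

fxudcp


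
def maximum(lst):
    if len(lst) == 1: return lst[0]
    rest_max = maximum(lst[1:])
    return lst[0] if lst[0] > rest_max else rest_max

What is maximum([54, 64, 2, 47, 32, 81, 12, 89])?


maximum([54, 64, 2, 47, 32, 81, 12, 89]): compare 54 with maximum([64, 2, 47, 32, 81, 12, 89])
maximum([64, 2, 47, 32, 81, 12, 89]): compare 64 with maximum([2, 47, 32, 81, 12, 89])
maximum([2, 47, 32, 81, 12, 89]): compare 2 with maximum([47, 32, 81, 12, 89])
maximum([47, 32, 81, 12, 89]): compare 47 with maximum([32, 81, 12, 89])
maximum([32, 81, 12, 89]): compare 32 with maximum([81, 12, 89])
maximum([81, 12, 89]): compare 81 with maximum([12, 89])
maximum([12, 89]): compare 12 with maximum([89])
maximum([89]) = 89  (base case)
Compare 12 with 89 -> 89
Compare 81 with 89 -> 89
Compare 32 with 89 -> 89
Compare 47 with 89 -> 89
Compare 2 with 89 -> 89
Compare 64 with 89 -> 89
Compare 54 with 89 -> 89

89


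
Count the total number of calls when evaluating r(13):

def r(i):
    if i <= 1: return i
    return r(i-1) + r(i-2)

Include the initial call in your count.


Let C(n) = total calls for r(n)
C(0) = 1, C(1) = 1
C(2) = 1 + C(1) + C(0) = 1 + 1 + 1 = 3
C(3) = 1 + C(2) + C(1) = 1 + 3 + 1 = 5
C(4) = 1 + C(3) + C(2) = 1 + 5 + 3 = 9
C(5) = 1 + C(4) + C(3) = 1 + 9 + 5 = 15
C(6) = 1 + C(5) + C(4) = 1 + 15 + 9 = 25
C(7) = 1 + C(6) + C(5) = 1 + 25 + 15 = 41
C(8) = 1 + C(7) + C(6) = 1 + 41 + 25 = 67
C(9) = 1 + C(8) + C(7) = 1 + 67 + 41 = 109
C(10) = 1 + C(9) + C(8) = 1 + 109 + 67 = 177
C(11) = 1 + C(10) + C(9) = 1 + 177 + 109 = 287
C(12) = 1 + C(11) + C(10) = 1 + 287 + 177 = 465
C(13) = 1 + C(12) + C(11) = 1 + 465 + 287 = 753

753


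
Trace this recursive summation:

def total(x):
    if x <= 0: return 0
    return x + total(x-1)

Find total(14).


total(14)
= 14 + 13 + 12 + 11 + 10 + 9 + 8 + 7 + 6 + 5 + 4 + 3 + 2 + 1 + total(0)
= 14 + 13 + 12 + 11 + 10 + 9 + 8 + 7 + 6 + 5 + 4 + 3 + 2 + 1 + 0
= 105

105


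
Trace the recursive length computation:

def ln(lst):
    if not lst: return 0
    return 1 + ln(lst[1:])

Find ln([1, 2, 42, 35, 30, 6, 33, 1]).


ln([1, 2, 42, 35, 30, 6, 33, 1]) = 1 + ln([2, 42, 35, 30, 6, 33, 1])
ln([2, 42, 35, 30, 6, 33, 1]) = 1 + ln([42, 35, 30, 6, 33, 1])
ln([42, 35, 30, 6, 33, 1]) = 1 + ln([35, 30, 6, 33, 1])
ln([35, 30, 6, 33, 1]) = 1 + ln([30, 6, 33, 1])
ln([30, 6, 33, 1]) = 1 + ln([6, 33, 1])
ln([6, 33, 1]) = 1 + ln([33, 1])
ln([33, 1]) = 1 + ln([1])
ln([1]) = 1 + ln([])
ln([]) = 0  (base case)
Unwinding: 1 + 1 + 1 + 1 + 1 + 1 + 1 + 1 + 0 = 8

8


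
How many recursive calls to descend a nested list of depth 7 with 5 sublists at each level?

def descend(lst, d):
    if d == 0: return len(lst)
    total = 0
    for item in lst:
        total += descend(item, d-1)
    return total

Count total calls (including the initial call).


At depth 0 (root): 1 call
At depth 1: each of 1 parents calls descend on 5 children = 5 calls
At depth 2: each of 5 parents calls descend on 5 children = 25 calls
At depth 3: each of 25 parents calls descend on 5 children = 125 calls
At depth 4: each of 125 parents calls descend on 5 children = 625 calls
At depth 5: each of 625 parents calls descend on 5 children = 3125 calls
At depth 6: each of 3125 parents calls descend on 5 children = 15625 calls
At depth 7: each of 15625 parents calls descend on 5 children = 78125 calls
Total: 1 + 5 + 25 + 125 + 625 + 3125 + 15625 + 78125 = 97656

97656


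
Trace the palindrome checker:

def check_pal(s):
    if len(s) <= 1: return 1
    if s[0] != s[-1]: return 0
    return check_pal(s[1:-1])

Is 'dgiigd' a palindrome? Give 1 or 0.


check_pal('dgiigd'): s[0]='d' == s[-1]='d' -> check check_pal('giig')
check_pal('giig'): s[0]='g' == s[-1]='g' -> check check_pal('ii')
check_pal('ii'): s[0]='i' == s[-1]='i' -> check check_pal('')
check_pal(''): len <= 1 -> return 1  (base case)
Result: 1 (palindrome)

1


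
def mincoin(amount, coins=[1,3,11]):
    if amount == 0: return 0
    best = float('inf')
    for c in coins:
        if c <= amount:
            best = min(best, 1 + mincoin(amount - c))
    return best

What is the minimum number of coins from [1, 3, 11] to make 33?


Building up with DP:
mincoin(0) = 0
mincoin(1) = min(1+mincoin(0)=1+0=1) = 1
mincoin(2) = min(1+mincoin(1)=1+1=2) = 2
mincoin(3) = min(1+mincoin(2)=1+2=3, 1+mincoin(0)=1+0=1) = 1
mincoin(4) = min(1+mincoin(3)=1+1=2, 1+mincoin(1)=1+1=2) = 2
mincoin(5) = min(1+mincoin(4)=1+2=3, 1+mincoin(2)=1+2=3) = 3
mincoin(6) = min(1+mincoin(5)=1+3=4, 1+mincoin(3)=1+1=2) = 2
mincoin(7) = min(1+mincoin(6)=1+2=3, 1+mincoin(4)=1+2=3) = 3
mincoin(8) = min(1+mincoin(7)=1+3=4, 1+mincoin(5)=1+3=4) = 4
mincoin(9) = min(1+mincoin(8)=1+4=5, 1+mincoin(6)=1+2=3) = 3
mincoin(10) = min(1+mincoin(9)=1+3=4, 1+mincoin(7)=1+3=4) = 4
mincoin(11) = min(1+mincoin(10)=1+4=5, 1+mincoin(8)=1+4=5, 1+mincoin(0)=1+0=1) = 1
mincoin(12) = min(1+mincoin(11)=1+1=2, 1+mincoin(9)=1+3=4, 1+mincoin(1)=1+1=2) = 2
mincoin(13) = min(1+mincoin(12)=1+2=3, 1+mincoin(10)=1+4=5, 1+mincoin(2)=1+2=3) = 3
mincoin(14) = min(1+mincoin(13)=1+3=4, 1+mincoin(11)=1+1=2, 1+mincoin(3)=1+1=2) = 2
mincoin(15) = min(1+mincoin(14)=1+2=3, 1+mincoin(12)=1+2=3, 1+mincoin(4)=1+2=3) = 3
mincoin(16) = min(1+mincoin(15)=1+3=4, 1+mincoin(13)=1+3=4, 1+mincoin(5)=1+3=4) = 4
mincoin(17) = min(1+mincoin(16)=1+4=5, 1+mincoin(14)=1+2=3, 1+mincoin(6)=1+2=3) = 3
mincoin(18) = min(1+mincoin(17)=1+3=4, 1+mincoin(15)=1+3=4, 1+mincoin(7)=1+3=4) = 4
mincoin(19) = min(1+mincoin(18)=1+4=5, 1+mincoin(16)=1+4=5, 1+mincoin(8)=1+4=5) = 5
mincoin(20) = min(1+mincoin(19)=1+5=6, 1+mincoin(17)=1+3=4, 1+mincoin(9)=1+3=4) = 4
mincoin(21) = min(1+mincoin(20)=1+4=5, 1+mincoin(18)=1+4=5, 1+mincoin(10)=1+4=5) = 5
mincoin(22) = min(1+mincoin(21)=1+5=6, 1+mincoin(19)=1+5=6, 1+mincoin(11)=1+1=2) = 2
mincoin(23) = min(1+mincoin(22)=1+2=3, 1+mincoin(20)=1+4=5, 1+mincoin(12)=1+2=3) = 3
mincoin(24) = min(1+mincoin(23)=1+3=4, 1+mincoin(21)=1+5=6, 1+mincoin(13)=1+3=4) = 4
mincoin(25) = min(1+mincoin(24)=1+4=5, 1+mincoin(22)=1+2=3, 1+mincoin(14)=1+2=3) = 3
mincoin(26) = min(1+mincoin(25)=1+3=4, 1+mincoin(23)=1+3=4, 1+mincoin(15)=1+3=4) = 4
mincoin(27) = min(1+mincoin(26)=1+4=5, 1+mincoin(24)=1+4=5, 1+mincoin(16)=1+4=5) = 5
mincoin(28) = min(1+mincoin(27)=1+5=6, 1+mincoin(25)=1+3=4, 1+mincoin(17)=1+3=4) = 4
mincoin(29) = min(1+mincoin(28)=1+4=5, 1+mincoin(26)=1+4=5, 1+mincoin(18)=1+4=5) = 5
mincoin(30) = min(1+mincoin(29)=1+5=6, 1+mincoin(27)=1+5=6, 1+mincoin(19)=1+5=6) = 6
mincoin(31) = min(1+mincoin(30)=1+6=7, 1+mincoin(28)=1+4=5, 1+mincoin(20)=1+4=5) = 5
mincoin(32) = min(1+mincoin(31)=1+5=6, 1+mincoin(29)=1+5=6, 1+mincoin(21)=1+5=6) = 6
mincoin(33) = min(1+mincoin(32)=1+6=7, 1+mincoin(30)=1+6=7, 1+mincoin(22)=1+2=3) = 3

3


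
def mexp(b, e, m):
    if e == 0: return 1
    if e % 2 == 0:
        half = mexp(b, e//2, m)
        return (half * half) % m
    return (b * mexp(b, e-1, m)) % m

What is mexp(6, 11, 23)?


mexp(6, 11, 23): e is odd, compute mexp(6, 10, 23)
  mexp(6, 10, 23): e is even, compute mexp(6, 5, 23)
    mexp(6, 5, 23): e is odd, compute mexp(6, 4, 23)
      mexp(6, 4, 23): e is even, compute mexp(6, 2, 23)
        mexp(6, 2, 23): e is even, compute mexp(6, 1, 23)
          mexp(6, 1, 23): e is odd, compute mexp(6, 0, 23)
          mexp(6, 0, 23) = 1
          (6 * 1) % 23 = 6
        half=6, (6*6) % 23 = 13
      half=13, (13*13) % 23 = 8
    (6 * 8) % 23 = 2
  half=2, (2*2) % 23 = 4
(6 * 4) % 23 = 1

1


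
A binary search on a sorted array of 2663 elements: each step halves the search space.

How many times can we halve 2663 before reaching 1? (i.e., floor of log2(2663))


2663 / 2 = 1331
1331 / 2 = 665
665 / 2 = 332
332 / 2 = 166
166 / 2 = 83
83 / 2 = 41
41 / 2 = 20
20 / 2 = 10
10 / 2 = 5
5 / 2 = 2
2 / 2 = 1
Reached 1 after 11 halvings

11


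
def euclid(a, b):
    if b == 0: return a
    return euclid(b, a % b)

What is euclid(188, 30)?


euclid(188, 30) = euclid(30, 8)
euclid(30, 8) = euclid(8, 6)
euclid(8, 6) = euclid(6, 2)
euclid(6, 2) = euclid(2, 0)
euclid(2, 0) = 2  (base case)

2


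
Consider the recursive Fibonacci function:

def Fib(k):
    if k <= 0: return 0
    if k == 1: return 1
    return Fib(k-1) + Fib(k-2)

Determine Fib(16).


Computing Fib(16) bottom-up:
Fib(0) = 0
Fib(1) = 1
Fib(2) = Fib(1) + Fib(0) = 1 + 0 = 1
Fib(3) = Fib(2) + Fib(1) = 1 + 1 = 2
Fib(4) = Fib(3) + Fib(2) = 2 + 1 = 3
Fib(5) = Fib(4) + Fib(3) = 3 + 2 = 5
Fib(6) = Fib(5) + Fib(4) = 5 + 3 = 8
Fib(7) = Fib(6) + Fib(5) = 8 + 5 = 13
Fib(8) = Fib(7) + Fib(6) = 13 + 8 = 21
Fib(9) = Fib(8) + Fib(7) = 21 + 13 = 34
Fib(10) = Fib(9) + Fib(8) = 34 + 21 = 55
Fib(11) = Fib(10) + Fib(9) = 55 + 34 = 89
Fib(12) = Fib(11) + Fib(10) = 89 + 55 = 144
Fib(13) = Fib(12) + Fib(11) = 144 + 89 = 233
Fib(14) = Fib(13) + Fib(12) = 233 + 144 = 377
Fib(15) = Fib(14) + Fib(13) = 377 + 233 = 610
Fib(16) = Fib(15) + Fib(14) = 610 + 377 = 987

987


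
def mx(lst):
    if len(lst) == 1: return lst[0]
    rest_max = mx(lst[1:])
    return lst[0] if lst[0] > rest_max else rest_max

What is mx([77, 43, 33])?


mx([77, 43, 33]): compare 77 with mx([43, 33])
mx([43, 33]): compare 43 with mx([33])
mx([33]) = 33  (base case)
Compare 43 with 33 -> 43
Compare 77 with 43 -> 77

77


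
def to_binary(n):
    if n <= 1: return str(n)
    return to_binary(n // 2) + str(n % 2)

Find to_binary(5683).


to_binary(5683) = to_binary(2841) + '1'
to_binary(2841) = to_binary(1420) + '1'
to_binary(1420) = to_binary(710) + '0'
to_binary(710) = to_binary(355) + '0'
to_binary(355) = to_binary(177) + '1'
to_binary(177) = to_binary(88) + '1'
to_binary(88) = to_binary(44) + '0'
to_binary(44) = to_binary(22) + '0'
to_binary(22) = to_binary(11) + '0'
to_binary(11) = to_binary(5) + '1'
to_binary(5) = to_binary(2) + '1'
to_binary(2) = to_binary(1) + '0'
to_binary(1) = '1'  (base case)
Concatenating: '1' + '0' + '1' + '1' + '0' + '0' + '0' + '1' + '1' + '0' + '0' + '1' + '1' = '1011000110011'

1011000110011


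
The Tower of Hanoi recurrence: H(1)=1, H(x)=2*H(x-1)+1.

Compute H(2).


H(2) = 2 * H(1) + 1
H(1) = 1  (base case)
H(2) = 2 * 1 + 1 = 3

3


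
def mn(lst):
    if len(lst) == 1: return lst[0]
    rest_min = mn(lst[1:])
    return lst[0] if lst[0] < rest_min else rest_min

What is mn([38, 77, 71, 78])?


mn([38, 77, 71, 78]): compare 38 with mn([77, 71, 78])
mn([77, 71, 78]): compare 77 with mn([71, 78])
mn([71, 78]): compare 71 with mn([78])
mn([78]) = 78  (base case)
Compare 71 with 78 -> 71
Compare 77 with 71 -> 71
Compare 38 with 71 -> 38

38


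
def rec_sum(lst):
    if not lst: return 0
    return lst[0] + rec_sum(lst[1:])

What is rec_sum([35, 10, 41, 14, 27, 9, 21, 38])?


rec_sum([35, 10, 41, 14, 27, 9, 21, 38]) = 35 + rec_sum([10, 41, 14, 27, 9, 21, 38])
rec_sum([10, 41, 14, 27, 9, 21, 38]) = 10 + rec_sum([41, 14, 27, 9, 21, 38])
rec_sum([41, 14, 27, 9, 21, 38]) = 41 + rec_sum([14, 27, 9, 21, 38])
rec_sum([14, 27, 9, 21, 38]) = 14 + rec_sum([27, 9, 21, 38])
rec_sum([27, 9, 21, 38]) = 27 + rec_sum([9, 21, 38])
rec_sum([9, 21, 38]) = 9 + rec_sum([21, 38])
rec_sum([21, 38]) = 21 + rec_sum([38])
rec_sum([38]) = 38 + rec_sum([])
rec_sum([]) = 0  (base case)
Total: 35 + 10 + 41 + 14 + 27 + 9 + 21 + 38 + 0 = 195

195


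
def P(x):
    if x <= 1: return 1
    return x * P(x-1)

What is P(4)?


P(4)
= 4 * P(3)
= 4 * 3 * P(2)
= 4 * 3 * 2 * P(1)
= 4 * 3 * 2 * 1
= 24

24


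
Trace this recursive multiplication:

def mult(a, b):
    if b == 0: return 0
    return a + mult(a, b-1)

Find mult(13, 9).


mult(13, 9) = 13 + mult(13, 8)
mult(13, 8) = 13 + mult(13, 7)
mult(13, 7) = 13 + mult(13, 6)
mult(13, 6) = 13 + mult(13, 5)
mult(13, 5) = 13 + mult(13, 4)
mult(13, 4) = 13 + mult(13, 3)
mult(13, 3) = 13 + mult(13, 2)
mult(13, 2) = 13 + mult(13, 1)
mult(13, 1) = 13 + mult(13, 0)
mult(13, 0) = 0  (base case)
Total: 13 + 13 + 13 + 13 + 13 + 13 + 13 + 13 + 13 + 0 = 117

117


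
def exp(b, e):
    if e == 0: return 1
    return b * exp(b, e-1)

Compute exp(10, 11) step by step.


exp(10, 11)
= 10 * exp(10, 10)
= 10 * 10 * exp(10, 9)
= 10 * 10 * 10 * exp(10, 8)
= 10 * 10 * 10 * 10 * exp(10, 7)
= 10 * 10 * 10 * 10 * 10 * exp(10, 6)
= 10 * 10 * 10 * 10 * 10 * 10 * exp(10, 5)
= 10 * 10 * 10 * 10 * 10 * 10 * 10 * exp(10, 4)
= 10 * 10 * 10 * 10 * 10 * 10 * 10 * 10 * exp(10, 3)
= 10 * 10 * 10 * 10 * 10 * 10 * 10 * 10 * 10 * exp(10, 2)
= 10 * 10 * 10 * 10 * 10 * 10 * 10 * 10 * 10 * 10 * exp(10, 1)
= 10 * 10 * 10 * 10 * 10 * 10 * 10 * 10 * 10 * 10 * 10 * exp(10, 0)
= 10 * 10 * 10 * 10 * 10 * 10 * 10 * 10 * 10 * 10 * 10 * 1
= 100000000000

100000000000


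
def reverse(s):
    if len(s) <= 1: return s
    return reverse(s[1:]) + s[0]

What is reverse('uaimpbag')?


reverse('uaimpbag') = reverse('aimpbag') + 'u'
reverse('aimpbag') = reverse('impbag') + 'a'
reverse('impbag') = reverse('mpbag') + 'i'
reverse('mpbag') = reverse('pbag') + 'm'
reverse('pbag') = reverse('bag') + 'p'
reverse('bag') = reverse('ag') + 'b'
reverse('ag') = reverse('g') + 'a'
reverse('g') = 'g'  (base case)
Concatenating: 'g' + 'a' + 'b' + 'p' + 'm' + 'i' + 'a' + 'u' = 'gabpmiau'

gabpmiau


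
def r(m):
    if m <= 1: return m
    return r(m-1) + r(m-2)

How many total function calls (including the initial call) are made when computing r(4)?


Let C(n) = total calls for r(n)
C(0) = 1, C(1) = 1
C(2) = 1 + C(1) + C(0) = 1 + 1 + 1 = 3
C(3) = 1 + C(2) + C(1) = 1 + 3 + 1 = 5
C(4) = 1 + C(3) + C(2) = 1 + 5 + 3 = 9

9


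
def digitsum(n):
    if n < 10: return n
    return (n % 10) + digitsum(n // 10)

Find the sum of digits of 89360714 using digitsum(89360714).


digitsum(89360714) = 4 + digitsum(8936071)
digitsum(8936071) = 1 + digitsum(893607)
digitsum(893607) = 7 + digitsum(89360)
digitsum(89360) = 0 + digitsum(8936)
digitsum(8936) = 6 + digitsum(893)
digitsum(893) = 3 + digitsum(89)
digitsum(89) = 9 + digitsum(8)
digitsum(8) = 8  (base case)
Total: 4 + 1 + 7 + 0 + 6 + 3 + 9 + 8 = 38

38


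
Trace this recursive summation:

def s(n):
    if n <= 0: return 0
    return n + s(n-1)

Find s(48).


s(48)
= 48 + 47 + 46 + 45 + 44 + 43 + 42 + 41 + 40 + 39 + 38 + 37 + 36 + 35 + 34 + 33 + 32 + 31 + 30 + 29 + 28 + 27 + 26 + 25 + 24 + 23 + 22 + 21 + 20 + 19 + 18 + 17 + 16 + 15 + 14 + 13 + 12 + 11 + 10 + 9 + 8 + 7 + 6 + 5 + 4 + 3 + 2 + 1 + s(0)
= 48 + 47 + 46 + 45 + 44 + 43 + 42 + 41 + 40 + 39 + 38 + 37 + 36 + 35 + 34 + 33 + 32 + 31 + 30 + 29 + 28 + 27 + 26 + 25 + 24 + 23 + 22 + 21 + 20 + 19 + 18 + 17 + 16 + 15 + 14 + 13 + 12 + 11 + 10 + 9 + 8 + 7 + 6 + 5 + 4 + 3 + 2 + 1 + 0
= 1176

1176
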